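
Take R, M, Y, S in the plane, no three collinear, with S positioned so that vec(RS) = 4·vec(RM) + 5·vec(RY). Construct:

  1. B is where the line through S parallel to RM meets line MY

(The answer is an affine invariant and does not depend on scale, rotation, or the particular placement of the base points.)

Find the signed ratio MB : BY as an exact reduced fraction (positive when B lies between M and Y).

MB:BY = -5/4

Work in coordinates with R = (0, 0), M = (1, 0), Y = (0, 1), S = (4, 5).
1. B is where the line through S parallel to RM meets line MY ⇒ B = (-4, 5)
B = M + t·(Y−M) with t = 5, so MB:BY = t:(1−t) = 5:-4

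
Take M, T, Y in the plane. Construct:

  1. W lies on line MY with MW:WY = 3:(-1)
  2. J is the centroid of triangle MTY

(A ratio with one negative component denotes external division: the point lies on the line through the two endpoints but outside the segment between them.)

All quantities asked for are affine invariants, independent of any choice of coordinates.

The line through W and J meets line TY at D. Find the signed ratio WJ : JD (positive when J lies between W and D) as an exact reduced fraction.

Set M = (0, 0), T = (1, 0), Y = (0, 1); any affine frame gives the same invariant.
1. W lies on line MY with MW:WY = 3:(-1) ⇒ W = (0, 3/2)
2. J is the centroid of triangle MTY ⇒ J = (1/3, 1/3)
line WJ meets TY at D = (1/5, 4/5)
J = W + t·(D−W) with t = 5/3, so WJ:JD = 5/3:-2/3

WJ:JD = -5/2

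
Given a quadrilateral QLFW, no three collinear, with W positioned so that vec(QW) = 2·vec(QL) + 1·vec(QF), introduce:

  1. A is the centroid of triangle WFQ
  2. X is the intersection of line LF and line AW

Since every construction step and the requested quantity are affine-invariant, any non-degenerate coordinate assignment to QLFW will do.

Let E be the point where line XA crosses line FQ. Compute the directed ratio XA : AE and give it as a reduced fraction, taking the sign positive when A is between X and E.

XA:AE = -2/5

Choose coordinates Q = (0, 0), L = (1, 0), F = (0, 1), W = (2, 1).
1. A is the centroid of triangle WFQ ⇒ A = (2/3, 2/3)
2. X is the intersection of line LF and line AW ⇒ X = (2/5, 3/5)
line XA meets FQ at E = (0, 1/2)
A = X + t·(E−X) with t = -2/3, so XA:AE = -2/3:5/3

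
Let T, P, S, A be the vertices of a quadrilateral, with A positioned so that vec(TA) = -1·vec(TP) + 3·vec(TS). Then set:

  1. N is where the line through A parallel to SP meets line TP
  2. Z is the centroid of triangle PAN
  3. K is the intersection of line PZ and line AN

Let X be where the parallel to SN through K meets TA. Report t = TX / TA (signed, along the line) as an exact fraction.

t = 7/10

Assign T = (0, 0), P = (1, 0), S = (0, 1), A = (-1, 3) — the answer is frame-independent, so this choice is without loss of generality.
1. N is where the line through A parallel to SP meets line TP ⇒ N = (2, 0)
2. Z is the centroid of triangle PAN ⇒ Z = (2/3, 1)
3. K is the intersection of line PZ and line AN ⇒ K = (1/2, 3/2)
through K parallel to SN: direction (2, -1); meets TA at X = (-7/10, 21/10)
X = T + t·(A−T) with t = 7/10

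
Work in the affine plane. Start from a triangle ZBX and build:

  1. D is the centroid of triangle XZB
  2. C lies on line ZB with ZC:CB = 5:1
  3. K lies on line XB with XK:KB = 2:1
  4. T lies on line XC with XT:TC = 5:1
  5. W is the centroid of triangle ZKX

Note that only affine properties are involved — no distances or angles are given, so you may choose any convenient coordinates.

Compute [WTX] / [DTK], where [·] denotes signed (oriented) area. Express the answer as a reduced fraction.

Set Z = (0, 0), B = (1, 0), X = (0, 1); any affine frame gives the same invariant.
1. D is the centroid of triangle XZB ⇒ D = (1/3, 1/3)
2. C lies on line ZB with ZC:CB = 5:1 ⇒ C = (5/6, 0)
3. K lies on line XB with XK:KB = 2:1 ⇒ K = (2/3, 1/3)
4. T lies on line XC with XT:TC = 5:1 ⇒ T = (25/36, 1/6)
5. W is the centroid of triangle ZKX ⇒ W = (2/9, 4/9)
2·[WTX] = 65/324, 2·[DTK] = 1/18
[WTX]:[DTK] = 65/324:1/18 = 65/18

[WTX]:[DTK] = 65/18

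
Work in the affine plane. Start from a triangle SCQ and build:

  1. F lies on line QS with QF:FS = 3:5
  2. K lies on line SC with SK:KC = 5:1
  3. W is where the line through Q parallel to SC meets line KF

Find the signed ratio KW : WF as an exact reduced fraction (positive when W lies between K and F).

KW:WF = -8/3

Work in coordinates with S = (0, 0), C = (1, 0), Q = (0, 1).
1. F lies on line QS with QF:FS = 3:5 ⇒ F = (0, 5/8)
2. K lies on line SC with SK:KC = 5:1 ⇒ K = (5/6, 0)
3. W is where the line through Q parallel to SC meets line KF ⇒ W = (-1/2, 1)
W = K + t·(F−K) with t = 8/5, so KW:WF = t:(1−t) = 8/5:-3/5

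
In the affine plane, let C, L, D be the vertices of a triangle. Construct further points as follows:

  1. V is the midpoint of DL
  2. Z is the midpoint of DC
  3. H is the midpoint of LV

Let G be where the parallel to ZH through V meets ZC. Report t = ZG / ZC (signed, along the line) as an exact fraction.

t = -1/3

Work in coordinates with C = (0, 0), L = (1, 0), D = (0, 1).
1. V is the midpoint of DL ⇒ V = (1/2, 1/2)
2. Z is the midpoint of DC ⇒ Z = (0, 1/2)
3. H is the midpoint of LV ⇒ H = (3/4, 1/4)
through V parallel to ZH: direction (3/4, -1/4); meets ZC at G = (0, 2/3)
G = Z + t·(C−Z) with t = -1/3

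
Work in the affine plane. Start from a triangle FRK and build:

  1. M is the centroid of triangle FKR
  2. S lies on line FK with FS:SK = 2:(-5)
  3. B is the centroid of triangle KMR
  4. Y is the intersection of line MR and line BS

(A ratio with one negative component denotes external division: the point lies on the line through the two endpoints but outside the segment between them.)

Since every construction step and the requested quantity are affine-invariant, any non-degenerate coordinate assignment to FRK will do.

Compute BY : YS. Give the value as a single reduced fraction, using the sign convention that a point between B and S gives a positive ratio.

Assign F = (0, 0), R = (1, 0), K = (0, 1) — the answer is frame-independent, so this choice is without loss of generality.
1. M is the centroid of triangle FKR ⇒ M = (1/3, 1/3)
2. S lies on line FK with FS:SK = 2:(-5) ⇒ S = (0, -2/3)
3. B is the centroid of triangle KMR ⇒ B = (4/9, 4/9)
4. Y is the intersection of line MR and line BS ⇒ Y = (7/18, 11/36)
Y = B + t·(S−B) with t = 1/8, so BY:YS = t:(1−t) = 1/8:7/8

BY:YS = 1/7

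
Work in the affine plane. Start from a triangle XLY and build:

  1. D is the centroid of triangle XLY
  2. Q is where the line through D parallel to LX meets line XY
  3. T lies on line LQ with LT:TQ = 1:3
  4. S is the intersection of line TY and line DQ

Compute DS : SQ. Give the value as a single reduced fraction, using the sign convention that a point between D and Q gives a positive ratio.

Set X = (0, 0), L = (1, 0), Y = (0, 1); any affine frame gives the same invariant.
1. D is the centroid of triangle XLY ⇒ D = (1/3, 1/3)
2. Q is where the line through D parallel to LX meets line XY ⇒ Q = (0, 1/3)
3. T lies on line LQ with LT:TQ = 1:3 ⇒ T = (3/4, 1/12)
4. S is the intersection of line TY and line DQ ⇒ S = (6/11, 1/3)
S = D + t·(Q−D) with t = -7/11, so DS:SQ = t:(1−t) = -7/11:18/11

DS:SQ = -7/18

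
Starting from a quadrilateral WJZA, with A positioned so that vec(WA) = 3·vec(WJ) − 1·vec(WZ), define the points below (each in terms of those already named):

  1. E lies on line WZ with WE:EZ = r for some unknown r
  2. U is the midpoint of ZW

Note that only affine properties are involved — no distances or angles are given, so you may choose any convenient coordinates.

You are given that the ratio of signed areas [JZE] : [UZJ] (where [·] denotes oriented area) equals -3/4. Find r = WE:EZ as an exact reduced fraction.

Work in coordinates with W = (0, 0), J = (1, 0), Z = (0, 1), A = (3, -1).
1. With WE:EZ = r, write λ = r/(r+1) so E = W + λ·(Z−W); E is affine-linear in λ
2. U is the midpoint of ZW ⇒ U = (0, 1/2)
Every point depending on E is an affine combination of E and λ-independent points, so each such coordinate is linear in λ; the λ² term in each signed area is a multiple of (Z−W)×(Z−W) = 0, so 2·[JZE] and 2·[UZJ] are each linear in λ. Evaluating at λ=0 and λ=1:
  2·[JZE] = −λ + 1,   2·[UZJ] = -1/2
So [JZE]:[UZJ] = (−λ + 1) / (-1/2). Setting this equal to -3/4:
  −λ + 1 = -3/4·(-1/2)  ⇒  λ = 5/8
Then r = λ/(1−λ) = (5/8)/(3/8) = 5/3. Check: with r = 5/3, E = (0, 5/8) and [JZE]:[UZJ] = -3/4 as required.

r = 5/3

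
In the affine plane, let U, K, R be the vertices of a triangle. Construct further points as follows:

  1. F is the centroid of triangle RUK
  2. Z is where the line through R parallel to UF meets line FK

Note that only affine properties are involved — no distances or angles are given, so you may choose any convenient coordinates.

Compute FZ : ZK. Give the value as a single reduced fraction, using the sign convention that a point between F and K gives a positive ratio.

Assign U = (0, 0), K = (1, 0), R = (0, 1) — the answer is frame-independent, so this choice is without loss of generality.
1. F is the centroid of triangle RUK ⇒ F = (1/3, 1/3)
2. Z is where the line through R parallel to UF meets line FK ⇒ Z = (-1/3, 2/3)
Z = F + t·(K−F) with t = -1, so FZ:ZK = t:(1−t) = -1:2

FZ:ZK = -1/2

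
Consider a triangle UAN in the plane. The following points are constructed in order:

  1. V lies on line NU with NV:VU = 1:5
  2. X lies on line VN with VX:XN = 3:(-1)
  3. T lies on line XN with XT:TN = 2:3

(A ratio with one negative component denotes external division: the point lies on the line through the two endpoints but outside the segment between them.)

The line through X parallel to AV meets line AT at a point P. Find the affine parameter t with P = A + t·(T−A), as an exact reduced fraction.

t = 15/13

Assign U = (0, 0), A = (1, 0), N = (0, 1) — the answer is frame-independent, so this choice is without loss of generality.
1. V lies on line NU with NV:VU = 1:5 ⇒ V = (0, 5/6)
2. X lies on line VN with VX:XN = 3:(-1) ⇒ X = (0, 13/12)
3. T lies on line XN with XT:TN = 2:3 ⇒ T = (0, 21/20)
through X parallel to AV: direction (-1, 5/6); meets AT at P = (-2/13, 63/52)
P = A + t·(T−A) with t = 15/13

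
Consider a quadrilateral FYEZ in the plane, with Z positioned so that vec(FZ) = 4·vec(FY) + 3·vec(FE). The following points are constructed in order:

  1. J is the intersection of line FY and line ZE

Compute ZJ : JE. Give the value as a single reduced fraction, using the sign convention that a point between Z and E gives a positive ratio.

ZJ:JE = -3

Work in coordinates with F = (0, 0), Y = (1, 0), E = (0, 1), Z = (4, 3).
1. J is the intersection of line FY and line ZE ⇒ J = (-2, 0)
J = Z + t·(E−Z) with t = 3/2, so ZJ:JE = t:(1−t) = 3/2:-1/2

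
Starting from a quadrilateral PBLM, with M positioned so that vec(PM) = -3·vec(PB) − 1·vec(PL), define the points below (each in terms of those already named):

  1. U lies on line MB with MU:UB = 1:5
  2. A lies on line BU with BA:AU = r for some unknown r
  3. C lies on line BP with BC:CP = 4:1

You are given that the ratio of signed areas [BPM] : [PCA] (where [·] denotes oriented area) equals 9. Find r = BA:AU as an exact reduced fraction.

r = -2/5

Set P = (0, 0), B = (1, 0), L = (0, 1), M = (-3, -1); any affine frame gives the same invariant.
1. U lies on line MB with MU:UB = 1:5 ⇒ U = (-7/3, -5/6)
2. With BA:AU = r, write λ = r/(r+1) so A = B + λ·(U−B); A is affine-linear in λ
3. C lies on line BP with BC:CP = 4:1 ⇒ C = (1/5, 0)
Every point depending on A is an affine combination of A and λ-independent points, so each such coordinate is linear in λ; the λ² term in each signed area is a multiple of (U−B)×(U−B) = 0, so 2·[BPM] and 2·[PCA] are each linear in λ. Evaluating at λ=0 and λ=1:
  2·[BPM] = 1,   2·[PCA] = -1/6·λ
So [BPM]:[PCA] = (1) / (-1/6·λ). Setting this equal to 9:
  1 = 9·(-1/6·λ)  ⇒  λ = -2/3
Then r = λ/(1−λ) = (-2/3)/(5/3) = -2/5. Check: with r = -2/5, A = (29/9, 5/9) and [BPM]:[PCA] = 9 as required.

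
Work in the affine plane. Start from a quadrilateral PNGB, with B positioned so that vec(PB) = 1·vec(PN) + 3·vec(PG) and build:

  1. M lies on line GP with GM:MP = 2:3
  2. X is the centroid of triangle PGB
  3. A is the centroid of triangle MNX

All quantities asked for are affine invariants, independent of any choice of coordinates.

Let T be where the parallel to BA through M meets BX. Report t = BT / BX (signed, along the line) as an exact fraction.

Work in coordinates with P = (0, 0), N = (1, 0), G = (0, 1), B = (1, 3).
1. M lies on line GP with GM:MP = 2:3 ⇒ M = (0, 3/5)
2. X is the centroid of triangle PGB ⇒ X = (1/3, 4/3)
3. A is the centroid of triangle MNX ⇒ A = (4/9, 29/45)
through M parallel to BA: direction (-5/9, -106/45); meets BX at T = (-5/87, 31/87)
T = B + t·(X−B) with t = 46/29

t = 46/29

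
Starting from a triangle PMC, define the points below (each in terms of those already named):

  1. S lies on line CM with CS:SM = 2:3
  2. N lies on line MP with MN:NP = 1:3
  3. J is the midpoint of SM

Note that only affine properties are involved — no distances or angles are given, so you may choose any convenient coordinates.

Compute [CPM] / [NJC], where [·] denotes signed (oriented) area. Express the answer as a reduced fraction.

Work in coordinates with P = (0, 0), M = (1, 0), C = (0, 1).
1. S lies on line CM with CS:SM = 2:3 ⇒ S = (2/5, 3/5)
2. N lies on line MP with MN:NP = 1:3 ⇒ N = (3/4, 0)
3. J is the midpoint of SM ⇒ J = (7/10, 3/10)
2·[CPM] = 1, 2·[NJC] = 7/40
[CPM]:[NJC] = 1:7/40 = 40/7

[CPM]:[NJC] = 40/7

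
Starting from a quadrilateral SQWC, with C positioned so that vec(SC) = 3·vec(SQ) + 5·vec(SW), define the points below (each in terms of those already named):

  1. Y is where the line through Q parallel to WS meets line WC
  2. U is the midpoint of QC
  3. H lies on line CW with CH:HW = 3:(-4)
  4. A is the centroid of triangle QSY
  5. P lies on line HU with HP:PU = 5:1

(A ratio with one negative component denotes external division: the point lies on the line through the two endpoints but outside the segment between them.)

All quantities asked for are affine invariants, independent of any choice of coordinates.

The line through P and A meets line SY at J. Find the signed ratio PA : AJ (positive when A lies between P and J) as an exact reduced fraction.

PA:AJ = 103/28

Set S = (0, 0), Q = (1, 0), W = (0, 1), C = (3, 5); any affine frame gives the same invariant.
1. Y is where the line through Q parallel to WS meets line WC ⇒ Y = (1, 7/3)
2. U is the midpoint of QC ⇒ U = (2, 5/2)
3. H lies on line CW with CH:HW = 3:(-4) ⇒ H = (12, 17)
4. A is the centroid of triangle QSY ⇒ A = (2/3, 7/9)
5. P lies on line HU with HP:PU = 5:1 ⇒ P = (11/3, 59/12)
line PA meets SY at J = (-46/309, -322/927)
A = P + t·(J−P) with t = 103/131, so PA:AJ = 103/131:28/131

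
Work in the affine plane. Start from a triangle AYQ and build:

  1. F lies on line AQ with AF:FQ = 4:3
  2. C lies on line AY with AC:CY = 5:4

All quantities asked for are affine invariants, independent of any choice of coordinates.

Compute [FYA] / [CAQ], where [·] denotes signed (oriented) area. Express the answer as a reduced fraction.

Work in coordinates with A = (0, 0), Y = (1, 0), Q = (0, 1).
1. F lies on line AQ with AF:FQ = 4:3 ⇒ F = (0, 4/7)
2. C lies on line AY with AC:CY = 5:4 ⇒ C = (5/9, 0)
2·[FYA] = -4/7, 2·[CAQ] = -5/9
[FYA]:[CAQ] = -4/7:-5/9 = 36/35

[FYA]:[CAQ] = 36/35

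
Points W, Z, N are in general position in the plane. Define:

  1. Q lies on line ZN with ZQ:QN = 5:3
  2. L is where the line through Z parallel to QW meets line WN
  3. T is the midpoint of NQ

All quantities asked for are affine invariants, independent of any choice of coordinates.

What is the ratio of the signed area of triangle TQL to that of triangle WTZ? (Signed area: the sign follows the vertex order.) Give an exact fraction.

[TQL]:[WTZ] = 8/13

Work in coordinates with W = (0, 0), Z = (1, 0), N = (0, 1).
1. Q lies on line ZN with ZQ:QN = 5:3 ⇒ Q = (3/8, 5/8)
2. L is where the line through Z parallel to QW meets line WN ⇒ L = (0, -5/3)
3. T is the midpoint of NQ ⇒ T = (3/16, 13/16)
2·[TQL] = -1/2, 2·[WTZ] = -13/16
[TQL]:[WTZ] = -1/2:-13/16 = 8/13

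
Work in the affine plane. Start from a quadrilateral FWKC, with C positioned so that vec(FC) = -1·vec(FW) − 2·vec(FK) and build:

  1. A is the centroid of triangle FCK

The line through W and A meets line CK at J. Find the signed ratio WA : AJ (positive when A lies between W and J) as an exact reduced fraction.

WA:AJ = 11

Assign F = (0, 0), W = (1, 0), K = (0, 1), C = (-1, -2) — the answer is frame-independent, so this choice is without loss of generality.
1. A is the centroid of triangle FCK ⇒ A = (-1/3, -1/3)
line WA meets CK at J = (-5/11, -4/11)
A = W + t·(J−W) with t = 11/12, so WA:AJ = 11/12:1/12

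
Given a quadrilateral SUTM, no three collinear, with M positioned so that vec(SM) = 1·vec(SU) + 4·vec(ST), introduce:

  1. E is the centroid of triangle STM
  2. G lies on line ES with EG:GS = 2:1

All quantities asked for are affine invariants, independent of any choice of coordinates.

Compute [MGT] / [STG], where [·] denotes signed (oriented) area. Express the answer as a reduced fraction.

[MGT]:[STG] = 7

Assign S = (0, 0), U = (1, 0), T = (0, 1), M = (1, 4) — the answer is frame-independent, so this choice is without loss of generality.
1. E is the centroid of triangle STM ⇒ E = (1/3, 5/3)
2. G lies on line ES with EG:GS = 2:1 ⇒ G = (1/9, 5/9)
2·[MGT] = -7/9, 2·[STG] = -1/9
[MGT]:[STG] = -7/9:-1/9 = 7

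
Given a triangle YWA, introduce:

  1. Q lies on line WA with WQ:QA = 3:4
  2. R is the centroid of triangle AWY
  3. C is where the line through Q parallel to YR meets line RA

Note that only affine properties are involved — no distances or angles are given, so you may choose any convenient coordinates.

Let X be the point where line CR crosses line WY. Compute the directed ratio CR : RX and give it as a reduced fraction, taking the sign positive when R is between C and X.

Work in coordinates with Y = (0, 0), W = (1, 0), A = (0, 1).
1. Q lies on line WA with WQ:QA = 3:4 ⇒ Q = (4/7, 3/7)
2. R is the centroid of triangle AWY ⇒ R = (1/3, 1/3)
3. C is where the line through Q parallel to YR meets line RA ⇒ C = (8/21, 5/21)
line CR meets WY at X = (1/2, 0)
R = C + t·(X−C) with t = -2/5, so CR:RX = -2/5:7/5

CR:RX = -2/7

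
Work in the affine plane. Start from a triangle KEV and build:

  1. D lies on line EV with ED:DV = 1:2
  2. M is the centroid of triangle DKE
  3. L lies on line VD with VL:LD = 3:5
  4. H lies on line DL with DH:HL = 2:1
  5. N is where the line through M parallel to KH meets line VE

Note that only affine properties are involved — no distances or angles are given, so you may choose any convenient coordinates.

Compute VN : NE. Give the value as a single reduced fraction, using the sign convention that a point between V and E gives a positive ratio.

Set K = (0, 0), E = (1, 0), V = (0, 1); any affine frame gives the same invariant.
1. D lies on line EV with ED:DV = 1:2 ⇒ D = (2/3, 1/3)
2. M is the centroid of triangle DKE ⇒ M = (5/9, 1/9)
3. L lies on line VD with VL:LD = 3:5 ⇒ L = (1/4, 3/4)
4. H lies on line DL with DH:HL = 2:1 ⇒ H = (7/18, 11/18)
5. N is where the line through M parallel to KH meets line VE ⇒ N = (37/54, 17/54)
N = V + t·(E−V) with t = 37/54, so VN:NE = t:(1−t) = 37/54:17/54

VN:NE = 37/17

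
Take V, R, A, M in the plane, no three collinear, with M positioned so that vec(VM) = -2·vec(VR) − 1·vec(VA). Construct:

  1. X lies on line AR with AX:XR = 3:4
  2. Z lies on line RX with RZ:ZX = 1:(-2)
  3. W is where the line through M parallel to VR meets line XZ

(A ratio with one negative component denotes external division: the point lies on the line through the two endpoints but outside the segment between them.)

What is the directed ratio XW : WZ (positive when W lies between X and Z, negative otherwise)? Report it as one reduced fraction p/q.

XW:WZ = -11/3

Assign V = (0, 0), R = (1, 0), A = (0, 1), M = (-2, -1) — the answer is frame-independent, so this choice is without loss of generality.
1. X lies on line AR with AX:XR = 3:4 ⇒ X = (3/7, 4/7)
2. Z lies on line RX with RZ:ZX = 1:(-2) ⇒ Z = (11/7, -4/7)
3. W is where the line through M parallel to VR meets line XZ ⇒ W = (2, -1)
W = X + t·(Z−X) with t = 11/8, so XW:WZ = t:(1−t) = 11/8:-3/8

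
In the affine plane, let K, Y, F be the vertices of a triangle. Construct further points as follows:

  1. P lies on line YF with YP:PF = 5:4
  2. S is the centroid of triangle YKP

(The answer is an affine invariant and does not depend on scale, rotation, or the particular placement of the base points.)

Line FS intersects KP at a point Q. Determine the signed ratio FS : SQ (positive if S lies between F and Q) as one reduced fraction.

FS:SQ = -17/5

Choose coordinates K = (0, 0), Y = (1, 0), F = (0, 1).
1. P lies on line YF with YP:PF = 5:4 ⇒ P = (4/9, 5/9)
2. S is the centroid of triangle YKP ⇒ S = (13/27, 5/27)
line FS meets KP at Q = (52/153, 65/153)
S = F + t·(Q−F) with t = 17/12, so FS:SQ = 17/12:-5/12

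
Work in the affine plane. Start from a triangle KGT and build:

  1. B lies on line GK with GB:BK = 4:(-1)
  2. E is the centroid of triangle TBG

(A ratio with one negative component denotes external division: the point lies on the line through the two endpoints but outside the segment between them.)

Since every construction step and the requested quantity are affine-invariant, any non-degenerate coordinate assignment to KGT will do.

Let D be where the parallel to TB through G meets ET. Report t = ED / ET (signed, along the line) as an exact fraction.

Work in coordinates with K = (0, 0), G = (1, 0), T = (0, 1).
1. B lies on line GK with GB:BK = 4:(-1) ⇒ B = (-1/3, 0)
2. E is the centroid of triangle TBG ⇒ E = (2/9, 1/3)
through G parallel to TB: direction (-1/3, -1); meets ET at D = (2/3, -1)
D = E + t·(T−E) with t = -2

t = -2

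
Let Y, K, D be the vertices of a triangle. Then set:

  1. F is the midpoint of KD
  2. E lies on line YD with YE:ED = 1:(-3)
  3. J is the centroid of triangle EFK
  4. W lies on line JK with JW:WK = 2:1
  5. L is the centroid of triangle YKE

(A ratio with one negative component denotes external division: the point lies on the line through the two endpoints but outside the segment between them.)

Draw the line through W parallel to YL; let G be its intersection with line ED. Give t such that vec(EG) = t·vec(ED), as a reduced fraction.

t = 11/18

Assign Y = (0, 0), K = (1, 0), D = (0, 1) — the answer is frame-independent, so this choice is without loss of generality.
1. F is the midpoint of KD ⇒ F = (1/2, 1/2)
2. E lies on line YD with YE:ED = 1:(-3) ⇒ E = (0, -1/2)
3. J is the centroid of triangle EFK ⇒ J = (1/2, 0)
4. W lies on line JK with JW:WK = 2:1 ⇒ W = (5/6, 0)
5. L is the centroid of triangle YKE ⇒ L = (1/3, -1/6)
through W parallel to YL: direction (1/3, -1/6); meets ED at G = (0, 5/12)
G = E + t·(D−E) with t = 11/18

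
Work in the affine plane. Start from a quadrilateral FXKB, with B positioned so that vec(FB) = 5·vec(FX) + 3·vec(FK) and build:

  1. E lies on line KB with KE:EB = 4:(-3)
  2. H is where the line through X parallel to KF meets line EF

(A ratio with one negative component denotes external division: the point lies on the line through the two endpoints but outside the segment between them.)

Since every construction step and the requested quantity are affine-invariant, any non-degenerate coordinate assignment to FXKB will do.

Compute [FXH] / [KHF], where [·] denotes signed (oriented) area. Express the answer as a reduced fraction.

Assign F = (0, 0), X = (1, 0), K = (0, 1), B = (5, 3) — the answer is frame-independent, so this choice is without loss of generality.
1. E lies on line KB with KE:EB = 4:(-3) ⇒ E = (20, 9)
2. H is where the line through X parallel to KF meets line EF ⇒ H = (1, 9/20)
2·[FXH] = 9/20, 2·[KHF] = -1
[FXH]:[KHF] = 9/20:-1 = -9/20

[FXH]:[KHF] = -9/20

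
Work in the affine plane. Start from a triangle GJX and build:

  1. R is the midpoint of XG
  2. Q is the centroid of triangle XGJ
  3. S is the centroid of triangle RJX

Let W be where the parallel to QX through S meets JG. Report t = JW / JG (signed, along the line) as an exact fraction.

t = 5/12

Set G = (0, 0), J = (1, 0), X = (0, 1); any affine frame gives the same invariant.
1. R is the midpoint of XG ⇒ R = (0, 1/2)
2. Q is the centroid of triangle XGJ ⇒ Q = (1/3, 1/3)
3. S is the centroid of triangle RJX ⇒ S = (1/3, 1/2)
through S parallel to QX: direction (-1/3, 2/3); meets JG at W = (7/12, 0)
W = J + t·(G−J) with t = 5/12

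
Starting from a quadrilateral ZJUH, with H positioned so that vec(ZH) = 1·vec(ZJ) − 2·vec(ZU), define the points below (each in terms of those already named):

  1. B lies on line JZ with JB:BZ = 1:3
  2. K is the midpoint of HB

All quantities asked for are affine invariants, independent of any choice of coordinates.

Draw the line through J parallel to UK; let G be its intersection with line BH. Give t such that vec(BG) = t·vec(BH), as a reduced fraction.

Assign Z = (0, 0), J = (1, 0), U = (0, 1), H = (1, -2) — the answer is frame-independent, so this choice is without loss of generality.
1. B lies on line JZ with JB:BZ = 1:3 ⇒ B = (3/4, 0)
2. K is the midpoint of HB ⇒ K = (7/8, -1)
through J parallel to UK: direction (7/8, -2); meets BH at G = (13/20, 4/5)
G = B + t·(H−B) with t = -2/5

t = -2/5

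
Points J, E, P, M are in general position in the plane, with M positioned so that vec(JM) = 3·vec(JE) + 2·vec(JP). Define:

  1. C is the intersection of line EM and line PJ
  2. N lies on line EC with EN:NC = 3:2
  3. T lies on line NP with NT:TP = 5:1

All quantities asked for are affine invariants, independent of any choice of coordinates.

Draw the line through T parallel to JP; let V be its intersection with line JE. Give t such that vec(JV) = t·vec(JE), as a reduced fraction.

t = 1/15

Assign J = (0, 0), E = (1, 0), P = (0, 1), M = (3, 2) — the answer is frame-independent, so this choice is without loss of generality.
1. C is the intersection of line EM and line PJ ⇒ C = (0, -1)
2. N lies on line EC with EN:NC = 3:2 ⇒ N = (2/5, -3/5)
3. T lies on line NP with NT:TP = 5:1 ⇒ T = (1/15, 11/15)
through T parallel to JP: direction (0, 1); meets JE at V = (1/15, 0)
V = J + t·(E−J) with t = 1/15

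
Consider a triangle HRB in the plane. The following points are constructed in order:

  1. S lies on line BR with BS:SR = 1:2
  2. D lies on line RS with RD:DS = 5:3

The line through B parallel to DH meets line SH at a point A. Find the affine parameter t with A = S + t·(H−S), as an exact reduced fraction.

t = -4/3

Set H = (0, 0), R = (1, 0), B = (0, 1); any affine frame gives the same invariant.
1. S lies on line BR with BS:SR = 1:2 ⇒ S = (1/3, 2/3)
2. D lies on line RS with RD:DS = 5:3 ⇒ D = (7/12, 5/12)
through B parallel to DH: direction (-7/12, -5/12); meets SH at A = (7/9, 14/9)
A = S + t·(H−S) with t = -4/3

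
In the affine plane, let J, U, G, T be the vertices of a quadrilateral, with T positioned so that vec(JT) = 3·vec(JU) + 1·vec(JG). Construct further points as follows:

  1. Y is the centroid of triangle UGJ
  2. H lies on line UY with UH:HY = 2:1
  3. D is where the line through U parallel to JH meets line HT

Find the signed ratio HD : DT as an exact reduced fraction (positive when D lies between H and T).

Work in coordinates with J = (0, 0), U = (1, 0), G = (0, 1), T = (3, 1).
1. Y is the centroid of triangle UGJ ⇒ Y = (1/3, 1/3)
2. H lies on line UY with UH:HY = 2:1 ⇒ H = (5/9, 2/9)
3. D is where the line through U parallel to JH meets line HT ⇒ D = (49/9, 16/9)
D = H + t·(T−H) with t = 2, so HD:DT = t:(1−t) = 2:-1

HD:DT = -2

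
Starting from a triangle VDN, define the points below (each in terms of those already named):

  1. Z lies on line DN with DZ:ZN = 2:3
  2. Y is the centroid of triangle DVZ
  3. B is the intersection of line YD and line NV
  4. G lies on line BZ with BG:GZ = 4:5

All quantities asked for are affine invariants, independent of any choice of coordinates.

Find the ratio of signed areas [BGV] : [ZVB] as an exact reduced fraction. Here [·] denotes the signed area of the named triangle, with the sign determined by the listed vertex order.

[BGV]:[ZVB] = 4/9

Work in coordinates with V = (0, 0), D = (1, 0), N = (0, 1).
1. Z lies on line DN with DZ:ZN = 2:3 ⇒ Z = (3/5, 2/5)
2. Y is the centroid of triangle DVZ ⇒ Y = (8/15, 2/15)
3. B is the intersection of line YD and line NV ⇒ B = (0, 2/7)
4. G lies on line BZ with BG:GZ = 4:5 ⇒ G = (4/15, 106/315)
2·[BGV] = -8/105, 2·[ZVB] = -6/35
[BGV]:[ZVB] = -8/105:-6/35 = 4/9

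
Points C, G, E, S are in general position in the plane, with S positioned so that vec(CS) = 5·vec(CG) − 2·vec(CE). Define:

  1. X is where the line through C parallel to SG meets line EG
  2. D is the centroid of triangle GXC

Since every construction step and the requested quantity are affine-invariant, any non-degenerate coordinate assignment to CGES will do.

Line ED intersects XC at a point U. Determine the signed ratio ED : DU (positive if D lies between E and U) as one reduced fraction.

ED:DU = 5

Set C = (0, 0), G = (1, 0), E = (0, 1), S = (5, -2); any affine frame gives the same invariant.
1. X is where the line through C parallel to SG meets line EG ⇒ X = (2, -1)
2. D is the centroid of triangle GXC ⇒ D = (1, -1/3)
line ED meets XC at U = (6/5, -3/5)
D = E + t·(U−E) with t = 5/6, so ED:DU = 5/6:1/6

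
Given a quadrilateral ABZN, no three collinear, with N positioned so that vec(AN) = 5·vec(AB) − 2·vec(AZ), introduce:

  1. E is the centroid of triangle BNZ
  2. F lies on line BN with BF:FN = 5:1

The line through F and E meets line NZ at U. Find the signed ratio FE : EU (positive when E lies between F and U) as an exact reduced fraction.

FE:EU = -1/2

Work in coordinates with A = (0, 0), B = (1, 0), Z = (0, 1), N = (5, -2).
1. E is the centroid of triangle BNZ ⇒ E = (2, -1/3)
2. F lies on line BN with BF:FN = 5:1 ⇒ F = (13/3, -5/3)
line FE meets NZ at U = (20/3, -3)
E = F + t·(U−F) with t = -1, so FE:EU = -1:2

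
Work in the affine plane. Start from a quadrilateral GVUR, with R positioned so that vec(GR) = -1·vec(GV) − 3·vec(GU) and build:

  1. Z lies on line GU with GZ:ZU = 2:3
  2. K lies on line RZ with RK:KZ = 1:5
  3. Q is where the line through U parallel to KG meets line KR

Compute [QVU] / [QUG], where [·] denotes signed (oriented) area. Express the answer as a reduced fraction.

Set G = (0, 0), V = (1, 0), U = (0, 1), R = (-1, -3); any affine frame gives the same invariant.
1. Z lies on line GU with GZ:ZU = 2:3 ⇒ Z = (0, 2/5)
2. K lies on line RZ with RK:KZ = 1:5 ⇒ K = (-5/6, -73/30)
3. Q is where the line through U parallel to KG meets line KR ⇒ Q = (5/4, 93/20)
2·[QVU] = -49/10, 2·[QUG] = 5/4
[QVU]:[QUG] = -49/10:5/4 = -98/25

[QVU]:[QUG] = -98/25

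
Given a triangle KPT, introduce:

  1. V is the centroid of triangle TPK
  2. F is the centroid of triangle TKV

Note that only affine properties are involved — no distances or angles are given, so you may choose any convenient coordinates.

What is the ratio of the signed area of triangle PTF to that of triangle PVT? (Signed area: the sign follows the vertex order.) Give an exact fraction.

[PTF]:[PVT] = -4/3

Work in coordinates with K = (0, 0), P = (1, 0), T = (0, 1).
1. V is the centroid of triangle TPK ⇒ V = (1/3, 1/3)
2. F is the centroid of triangle TKV ⇒ F = (1/9, 4/9)
2·[PTF] = 4/9, 2·[PVT] = -1/3
[PTF]:[PVT] = 4/9:-1/3 = -4/3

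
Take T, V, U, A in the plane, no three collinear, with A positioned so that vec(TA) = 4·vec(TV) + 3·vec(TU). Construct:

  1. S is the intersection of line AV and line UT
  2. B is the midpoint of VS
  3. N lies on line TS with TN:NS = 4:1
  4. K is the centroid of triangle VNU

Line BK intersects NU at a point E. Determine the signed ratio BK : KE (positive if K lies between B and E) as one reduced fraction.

Work in coordinates with T = (0, 0), V = (1, 0), U = (0, 1), A = (4, 3).
1. S is the intersection of line AV and line UT ⇒ S = (0, -1)
2. B is the midpoint of VS ⇒ B = (1/2, -1/2)
3. N lies on line TS with TN:NS = 4:1 ⇒ N = (0, -4/5)
4. K is the centroid of triangle VNU ⇒ K = (1/3, 1/15)
line BK meets NU at E = (0, 6/5)
K = B + t·(E−B) with t = 1/3, so BK:KE = 1/3:2/3

BK:KE = 1/2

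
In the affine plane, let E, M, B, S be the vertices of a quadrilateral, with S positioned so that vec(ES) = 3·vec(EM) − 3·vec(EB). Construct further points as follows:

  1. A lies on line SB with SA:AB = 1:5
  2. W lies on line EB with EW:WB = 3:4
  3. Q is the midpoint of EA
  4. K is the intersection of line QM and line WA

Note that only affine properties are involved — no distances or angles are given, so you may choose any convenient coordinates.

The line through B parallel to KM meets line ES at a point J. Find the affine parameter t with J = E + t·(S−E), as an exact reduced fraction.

t = 1/11

Choose coordinates E = (0, 0), M = (1, 0), B = (0, 1), S = (3, -3).
1. A lies on line SB with SA:AB = 1:5 ⇒ A = (5/2, -7/3)
2. W lies on line EB with EW:WB = 3:4 ⇒ W = (0, 3/7)
3. Q is the midpoint of EA ⇒ Q = (5/4, -7/6)
4. K is the intersection of line QM and line WA ⇒ K = (445/374, -497/561)
through B parallel to KM: direction (-71/374, 497/561); meets ES at J = (3/11, -3/11)
J = E + t·(S−E) with t = 1/11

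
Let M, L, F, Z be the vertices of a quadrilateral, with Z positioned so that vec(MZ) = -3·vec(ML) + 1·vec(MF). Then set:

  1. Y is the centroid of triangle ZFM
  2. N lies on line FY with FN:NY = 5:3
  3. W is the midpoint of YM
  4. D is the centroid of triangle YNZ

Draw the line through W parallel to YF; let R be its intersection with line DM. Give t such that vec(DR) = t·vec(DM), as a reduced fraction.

t = 5/8

Work in coordinates with M = (0, 0), L = (1, 0), F = (0, 1), Z = (-3, 1).
1. Y is the centroid of triangle ZFM ⇒ Y = (-1, 2/3)
2. N lies on line FY with FN:NY = 5:3 ⇒ N = (-5/8, 19/24)
3. W is the midpoint of YM ⇒ W = (-1/2, 1/3)
4. D is the centroid of triangle YNZ ⇒ D = (-37/24, 59/72)
through W parallel to YF: direction (1, 1/3); meets DM at R = (-37/64, 59/192)
R = D + t·(M−D) with t = 5/8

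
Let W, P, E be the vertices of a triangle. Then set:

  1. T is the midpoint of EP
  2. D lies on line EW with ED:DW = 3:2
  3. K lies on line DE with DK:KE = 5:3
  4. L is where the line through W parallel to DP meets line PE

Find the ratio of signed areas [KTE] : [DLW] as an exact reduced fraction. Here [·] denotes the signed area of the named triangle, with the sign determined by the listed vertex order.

[KTE]:[DLW] = -27/160

Choose coordinates W = (0, 0), P = (1, 0), E = (0, 1).
1. T is the midpoint of EP ⇒ T = (1/2, 1/2)
2. D lies on line EW with ED:DW = 3:2 ⇒ D = (0, 2/5)
3. K lies on line DE with DK:KE = 5:3 ⇒ K = (0, 31/40)
4. L is where the line through W parallel to DP meets line PE ⇒ L = (5/3, -2/3)
2·[KTE] = 9/80, 2·[DLW] = -2/3
[KTE]:[DLW] = 9/80:-2/3 = -27/160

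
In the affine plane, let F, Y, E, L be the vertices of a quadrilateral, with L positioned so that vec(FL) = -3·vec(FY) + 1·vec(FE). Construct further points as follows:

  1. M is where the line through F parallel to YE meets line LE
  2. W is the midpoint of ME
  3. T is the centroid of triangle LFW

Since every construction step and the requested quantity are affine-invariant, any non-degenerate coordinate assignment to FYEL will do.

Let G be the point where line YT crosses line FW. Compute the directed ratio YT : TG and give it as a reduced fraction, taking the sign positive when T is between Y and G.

YT:TG = -11/5

Assign F = (0, 0), Y = (1, 0), E = (0, 1), L = (-3, 1) — the answer is frame-independent, so this choice is without loss of generality.
1. M is where the line through F parallel to YE meets line LE ⇒ M = (-1, 1)
2. W is the midpoint of ME ⇒ W = (-1/2, 1)
3. T is the centroid of triangle LFW ⇒ T = (-7/6, 2/3)
line YT meets FW at G = (-2/11, 4/11)
T = Y + t·(G−Y) with t = 11/6, so YT:TG = 11/6:-5/6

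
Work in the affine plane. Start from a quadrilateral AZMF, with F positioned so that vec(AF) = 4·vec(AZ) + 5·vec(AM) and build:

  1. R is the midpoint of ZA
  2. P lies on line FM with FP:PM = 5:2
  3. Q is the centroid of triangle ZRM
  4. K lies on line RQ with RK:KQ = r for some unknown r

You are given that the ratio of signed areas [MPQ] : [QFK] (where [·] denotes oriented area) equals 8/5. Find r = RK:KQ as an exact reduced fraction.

r = 2/5

Set A = (0, 0), Z = (1, 0), M = (0, 1), F = (4, 5); any affine frame gives the same invariant.
1. R is the midpoint of ZA ⇒ R = (1/2, 0)
2. P lies on line FM with FP:PM = 5:2 ⇒ P = (8/7, 15/7)
3. Q is the centroid of triangle ZRM ⇒ Q = (1/2, 1/3)
4. With RK:KQ = r, write λ = r/(r+1) so K = R + λ·(Q−R); K is affine-linear in λ
Every point depending on K is an affine combination of K and λ-independent points, so each such coordinate is linear in λ; the λ² term in each signed area is a multiple of (Q−R)×(Q−R) = 0, so 2·[MPQ] and 2·[QFK] are each linear in λ. Evaluating at λ=0 and λ=1:
  2·[MPQ] = -4/3,   2·[QFK] = 7/6·λ − 7/6
So [MPQ]:[QFK] = (-4/3) / (7/6·λ − 7/6). Setting this equal to 8/5:
  -4/3 = 8/5·(7/6·λ − 7/6)  ⇒  λ = 2/7
Then r = λ/(1−λ) = (2/7)/(5/7) = 2/5. Check: with r = 2/5, K = (1/2, 2/21) and [MPQ]:[QFK] = 8/5 as required.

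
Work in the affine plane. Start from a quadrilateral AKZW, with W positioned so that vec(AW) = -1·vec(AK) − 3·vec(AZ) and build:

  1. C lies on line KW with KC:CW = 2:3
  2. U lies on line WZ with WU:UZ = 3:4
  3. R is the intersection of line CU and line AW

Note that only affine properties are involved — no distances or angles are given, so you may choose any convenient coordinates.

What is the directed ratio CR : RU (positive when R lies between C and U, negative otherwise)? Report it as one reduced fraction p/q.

Set A = (0, 0), K = (1, 0), Z = (0, 1), W = (-1, -3); any affine frame gives the same invariant.
1. C lies on line KW with KC:CW = 2:3 ⇒ C = (1/5, -6/5)
2. U lies on line WZ with WU:UZ = 3:4 ⇒ U = (-4/7, -9/7)
3. R is the intersection of line CU and line AW ⇒ R = (-11/26, -33/26)
R = C + t·(U−C) with t = 21/26, so CR:RU = t:(1−t) = 21/26:5/26

CR:RU = 21/5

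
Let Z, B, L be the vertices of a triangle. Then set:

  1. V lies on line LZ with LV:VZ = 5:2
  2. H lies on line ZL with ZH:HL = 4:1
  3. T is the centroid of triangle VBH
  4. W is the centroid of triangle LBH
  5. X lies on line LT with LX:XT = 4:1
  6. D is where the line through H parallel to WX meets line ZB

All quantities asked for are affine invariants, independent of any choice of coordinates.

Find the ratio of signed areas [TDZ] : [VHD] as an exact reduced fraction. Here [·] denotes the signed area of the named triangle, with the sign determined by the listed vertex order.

[TDZ]:[VHD] = 19/27

Set Z = (0, 0), B = (1, 0), L = (0, 1); any affine frame gives the same invariant.
1. V lies on line LZ with LV:VZ = 5:2 ⇒ V = (0, 2/7)
2. H lies on line ZL with ZH:HL = 4:1 ⇒ H = (0, 4/5)
3. T is the centroid of triangle VBH ⇒ T = (1/3, 38/105)
4. W is the centroid of triangle LBH ⇒ W = (1/3, 3/5)
5. X lies on line LT with LX:XT = 4:1 ⇒ X = (4/15, 257/525)
6. D is where the line through H parallel to WX meets line ZB ⇒ D = (-14/29, 0)
2·[TDZ] = 76/435, 2·[VHD] = 36/145
[TDZ]:[VHD] = 76/435:36/145 = 19/27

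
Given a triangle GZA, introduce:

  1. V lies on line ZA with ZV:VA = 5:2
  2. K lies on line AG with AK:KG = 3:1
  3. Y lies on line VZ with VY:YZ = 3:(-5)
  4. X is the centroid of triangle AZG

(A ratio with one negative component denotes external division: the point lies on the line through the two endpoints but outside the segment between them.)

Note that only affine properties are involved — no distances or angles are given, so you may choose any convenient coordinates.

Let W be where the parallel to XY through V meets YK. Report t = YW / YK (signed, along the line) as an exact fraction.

t = -60/97

Work in coordinates with G = (0, 0), Z = (1, 0), A = (0, 1).
1. V lies on line ZA with ZV:VA = 5:2 ⇒ V = (2/7, 5/7)
2. K lies on line AG with AK:KG = 3:1 ⇒ K = (0, 1/4)
3. Y lies on line VZ with VY:YZ = 3:(-5) ⇒ Y = (-11/14, 25/14)
4. X is the centroid of triangle AZG ⇒ X = (1/3, 1/3)
through V parallel to XY: direction (-47/42, 61/42); meets YK at W = (-1727/1358, 3715/1358)
W = Y + t·(K−Y) with t = -60/97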